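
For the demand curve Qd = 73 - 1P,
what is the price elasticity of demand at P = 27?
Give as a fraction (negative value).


dQ/dP = -1
At P = 27: Q = 73 - 1*27 = 46
E = (dQ/dP)(P/Q) = (-1)(27/46) = -27/46

-27/46


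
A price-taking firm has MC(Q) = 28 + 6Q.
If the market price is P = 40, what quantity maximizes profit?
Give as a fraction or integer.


In perfect competition, profit is maximized where P = MC.
40 = 28 + 6Q
12 = 6Q
Q* = 12/6 = 2

2


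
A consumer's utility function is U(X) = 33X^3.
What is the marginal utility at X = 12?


MU = dU/dX = 33*3*X^(3-1)
MU = 99*X^2
At X = 12:
MU = 99 * 12^2
MU = 99 * 144 = 14256

14256


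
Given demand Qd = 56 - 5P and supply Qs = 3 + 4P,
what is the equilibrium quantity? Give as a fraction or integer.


First find equilibrium price:
56 - 5P = 3 + 4P
P* = 53/9 = 53/9
Then substitute into demand:
Q* = 56 - 5 * 53/9 = 239/9

239/9


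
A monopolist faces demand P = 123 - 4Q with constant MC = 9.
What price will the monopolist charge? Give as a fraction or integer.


MR = 123 - 8Q
Set MR = MC: 123 - 8Q = 9
Q* = 57/4
Substitute into demand:
P* = 123 - 4*57/4 = 66

66


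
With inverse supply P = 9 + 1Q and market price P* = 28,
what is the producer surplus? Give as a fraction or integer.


Minimum supply price (at Q=0): P_min = 9
Quantity supplied at P* = 28:
Q* = (28 - 9)/1 = 19
PS = (1/2) * Q* * (P* - P_min)
PS = (1/2) * 19 * (28 - 9)
PS = (1/2) * 19 * 19 = 361/2

361/2


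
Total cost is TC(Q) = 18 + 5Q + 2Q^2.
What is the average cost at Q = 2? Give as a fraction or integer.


TC(2) = 18 + 5*2 + 2*2^2
TC(2) = 18 + 10 + 8 = 36
AC = TC/Q = 36/2 = 18

18


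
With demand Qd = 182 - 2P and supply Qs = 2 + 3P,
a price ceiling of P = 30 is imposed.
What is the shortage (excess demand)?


At P = 30:
Qd = 182 - 2*30 = 122
Qs = 2 + 3*30 = 92
Shortage = Qd - Qs = 122 - 92 = 30

30


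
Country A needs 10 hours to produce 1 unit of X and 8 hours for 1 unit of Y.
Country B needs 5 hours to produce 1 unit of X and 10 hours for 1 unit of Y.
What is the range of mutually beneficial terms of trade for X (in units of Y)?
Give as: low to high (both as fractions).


Opportunity cost of X for Country A = hours_X / hours_Y = 10/8 = 5/4 units of Y
Opportunity cost of X for Country B = hours_X / hours_Y = 5/10 = 1/2 units of Y
Terms of trade must be between the two opportunity costs.
Range: 1/2 to 5/4

1/2 to 5/4


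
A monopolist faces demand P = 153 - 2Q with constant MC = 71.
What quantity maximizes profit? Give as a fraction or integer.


TR = P*Q = (153 - 2Q)Q = 153Q - 2Q^2
MR = dTR/dQ = 153 - 4Q
Set MR = MC:
153 - 4Q = 71
82 = 4Q
Q* = 82/4 = 41/2

41/2


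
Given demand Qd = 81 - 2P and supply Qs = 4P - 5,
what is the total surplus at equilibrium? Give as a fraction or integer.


Find equilibrium: 81 - 2P = 4P - 5
81 + 5 = 6P
P* = 86/6 = 43/3
Q* = 4*43/3 - 5 = 157/3
Inverse demand: P = 81/2 - Q/2, so P_max = 81/2
Inverse supply: P = 5/4 + Q/4, so P_min = 5/4
CS = (1/2) * 157/3 * (81/2 - 43/3) = 24649/36
PS = (1/2) * 157/3 * (43/3 - 5/4) = 24649/72
TS = CS + PS = 24649/36 + 24649/72 = 24649/24

24649/24


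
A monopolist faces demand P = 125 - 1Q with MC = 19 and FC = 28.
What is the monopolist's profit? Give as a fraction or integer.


MR = MC: 125 - 2Q = 19
Q* = 53
P* = 125 - 1*53 = 72
Profit = (P* - MC)*Q* - FC
= (72 - 19)*53 - 28
= 53*53 - 28
= 2809 - 28 = 2781

2781


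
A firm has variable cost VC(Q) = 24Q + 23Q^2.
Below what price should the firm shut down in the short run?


AVC(Q) = VC(Q)/Q = 24 + 23Q
AVC is increasing in Q, so minimum AVC is at Q -> 0+.
Min AVC = 24
The firm should shut down if P < 24.

24


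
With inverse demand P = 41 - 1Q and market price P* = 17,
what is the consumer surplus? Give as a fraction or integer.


Maximum willingness to pay (at Q=0): P_max = 41
Quantity demanded at P* = 17:
Q* = (41 - 17)/1 = 24
CS = (1/2) * Q* * (P_max - P*)
CS = (1/2) * 24 * (41 - 17)
CS = (1/2) * 24 * 24 = 288

288


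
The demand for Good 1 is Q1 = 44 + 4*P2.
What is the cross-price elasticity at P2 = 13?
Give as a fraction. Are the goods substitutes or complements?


dQ1/dP2 = 4
At P2 = 13: Q1 = 44 + 4*13 = 96
Exy = (dQ1/dP2)(P2/Q1) = 4 * 13 / 96 = 13/24
Since Exy > 0, the goods are substitutes.

13/24 (substitutes)


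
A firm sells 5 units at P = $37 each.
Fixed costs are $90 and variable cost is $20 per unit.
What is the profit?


Total Revenue = P * Q = 37 * 5 = $185
Total Cost = FC + VC*Q = 90 + 20*5 = $190
Profit = TR - TC = 185 - 190 = $-5

$-5


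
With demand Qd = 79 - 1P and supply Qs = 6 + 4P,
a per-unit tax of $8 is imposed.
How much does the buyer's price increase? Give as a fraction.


With a per-unit tax, the buyer's price increase depends on relative slopes.
Supply slope: d = 4, Demand slope: b = 1
Buyer's price increase = d * tax / (b + d)
= 4 * 8 / (1 + 4)
= 32 / 5 = 32/5

32/5


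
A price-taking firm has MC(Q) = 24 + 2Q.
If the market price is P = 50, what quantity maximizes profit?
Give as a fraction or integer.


In perfect competition, profit is maximized where P = MC.
50 = 24 + 2Q
26 = 2Q
Q* = 26/2 = 13

13


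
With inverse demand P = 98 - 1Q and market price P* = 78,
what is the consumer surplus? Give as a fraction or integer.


Maximum willingness to pay (at Q=0): P_max = 98
Quantity demanded at P* = 78:
Q* = (98 - 78)/1 = 20
CS = (1/2) * Q* * (P_max - P*)
CS = (1/2) * 20 * (98 - 78)
CS = (1/2) * 20 * 20 = 200

200


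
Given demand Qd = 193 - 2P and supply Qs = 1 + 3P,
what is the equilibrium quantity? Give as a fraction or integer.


First find equilibrium price:
193 - 2P = 1 + 3P
P* = 192/5 = 192/5
Then substitute into demand:
Q* = 193 - 2 * 192/5 = 581/5

581/5


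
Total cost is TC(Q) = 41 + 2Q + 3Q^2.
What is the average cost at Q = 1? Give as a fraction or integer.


TC(1) = 41 + 2*1 + 3*1^2
TC(1) = 41 + 2 + 3 = 46
AC = TC/Q = 46/1 = 46

46


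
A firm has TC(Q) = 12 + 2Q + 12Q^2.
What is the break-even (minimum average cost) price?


AC(Q) = 12/Q + 2 + 12Q
To minimize: dAC/dQ = -12/Q^2 + 12 = 0
Q^2 = 12/12 = 1
Q* = 1
Min AC = 12/1 + 2 + 12*1
Min AC = 12 + 2 + 12 = 26

26


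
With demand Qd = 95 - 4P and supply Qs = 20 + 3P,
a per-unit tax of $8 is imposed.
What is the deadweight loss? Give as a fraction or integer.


Pre-tax equilibrium quantity: Q* = 365/7
Post-tax equilibrium quantity: Q_tax = 269/7
Reduction in quantity: Q* - Q_tax = 96/7
DWL = (1/2) * tax * (Q* - Q_tax)
DWL = (1/2) * 8 * 96/7 = 384/7

384/7


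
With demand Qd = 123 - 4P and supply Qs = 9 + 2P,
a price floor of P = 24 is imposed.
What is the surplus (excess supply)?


At P = 24:
Qd = 123 - 4*24 = 27
Qs = 9 + 2*24 = 57
Surplus = Qs - Qd = 57 - 27 = 30

30


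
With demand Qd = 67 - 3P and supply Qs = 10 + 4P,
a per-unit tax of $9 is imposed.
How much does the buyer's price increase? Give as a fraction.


With a per-unit tax, the buyer's price increase depends on relative slopes.
Supply slope: d = 4, Demand slope: b = 3
Buyer's price increase = d * tax / (b + d)
= 4 * 9 / (3 + 4)
= 36 / 7 = 36/7

36/7


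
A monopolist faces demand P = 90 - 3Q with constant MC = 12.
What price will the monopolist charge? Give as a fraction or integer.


MR = 90 - 6Q
Set MR = MC: 90 - 6Q = 12
Q* = 13
Substitute into demand:
P* = 90 - 3*13 = 51

51


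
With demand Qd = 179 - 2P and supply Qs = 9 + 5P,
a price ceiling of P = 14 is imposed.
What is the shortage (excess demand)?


At P = 14:
Qd = 179 - 2*14 = 151
Qs = 9 + 5*14 = 79
Shortage = Qd - Qs = 151 - 79 = 72

72


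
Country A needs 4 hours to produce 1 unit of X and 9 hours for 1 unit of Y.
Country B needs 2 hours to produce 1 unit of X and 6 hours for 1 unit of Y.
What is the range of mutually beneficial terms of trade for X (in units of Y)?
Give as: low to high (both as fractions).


Opportunity cost of X for Country A = hours_X / hours_Y = 4/9 = 4/9 units of Y
Opportunity cost of X for Country B = hours_X / hours_Y = 2/6 = 1/3 units of Y
Terms of trade must be between the two opportunity costs.
Range: 1/3 to 4/9

1/3 to 4/9


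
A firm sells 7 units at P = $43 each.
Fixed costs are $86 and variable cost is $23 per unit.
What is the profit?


Total Revenue = P * Q = 43 * 7 = $301
Total Cost = FC + VC*Q = 86 + 23*7 = $247
Profit = TR - TC = 301 - 247 = $54

$54


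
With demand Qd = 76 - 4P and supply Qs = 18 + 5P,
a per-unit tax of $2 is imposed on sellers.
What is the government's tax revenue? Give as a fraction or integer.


With tax on sellers, new supply: Qs' = 18 + 5(P - 2)
= 8 + 5P
New equilibrium quantity:
Q_new = 412/9
Tax revenue = tax * Q_new = 2 * 412/9 = 824/9

824/9


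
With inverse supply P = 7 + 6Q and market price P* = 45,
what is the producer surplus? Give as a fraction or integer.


Minimum supply price (at Q=0): P_min = 7
Quantity supplied at P* = 45:
Q* = (45 - 7)/6 = 19/3
PS = (1/2) * Q* * (P* - P_min)
PS = (1/2) * 19/3 * (45 - 7)
PS = (1/2) * 19/3 * 38 = 361/3

361/3


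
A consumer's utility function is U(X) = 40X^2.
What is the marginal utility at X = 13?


MU = dU/dX = 40*2*X^(2-1)
MU = 80*X^1
At X = 13:
MU = 80 * 13^1
MU = 80 * 13 = 1040

1040


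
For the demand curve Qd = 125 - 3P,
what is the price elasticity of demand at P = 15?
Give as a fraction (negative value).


dQ/dP = -3
At P = 15: Q = 125 - 3*15 = 80
E = (dQ/dP)(P/Q) = (-3)(15/80) = -9/16

-9/16


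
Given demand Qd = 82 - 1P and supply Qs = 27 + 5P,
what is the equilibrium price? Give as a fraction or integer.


At equilibrium, Qd = Qs.
82 - 1P = 27 + 5P
82 - 27 = 1P + 5P
55 = 6P
P* = 55/6 = 55/6

55/6


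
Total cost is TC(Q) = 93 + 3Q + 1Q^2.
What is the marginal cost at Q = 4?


MC = dTC/dQ = 3 + 2*1*Q
At Q = 4:
MC = 3 + 2*4
MC = 3 + 8 = 11

11


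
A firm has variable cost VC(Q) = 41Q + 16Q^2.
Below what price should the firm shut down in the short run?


AVC(Q) = VC(Q)/Q = 41 + 16Q
AVC is increasing in Q, so minimum AVC is at Q -> 0+.
Min AVC = 41
The firm should shut down if P < 41.

41


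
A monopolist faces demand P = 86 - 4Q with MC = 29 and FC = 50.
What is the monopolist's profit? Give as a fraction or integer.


MR = MC: 86 - 8Q = 29
Q* = 57/8
P* = 86 - 4*57/8 = 115/2
Profit = (P* - MC)*Q* - FC
= (115/2 - 29)*57/8 - 50
= 57/2*57/8 - 50
= 3249/16 - 50 = 2449/16

2449/16


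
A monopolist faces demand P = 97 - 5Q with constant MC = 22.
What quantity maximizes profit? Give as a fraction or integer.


TR = P*Q = (97 - 5Q)Q = 97Q - 5Q^2
MR = dTR/dQ = 97 - 10Q
Set MR = MC:
97 - 10Q = 22
75 = 10Q
Q* = 75/10 = 15/2

15/2


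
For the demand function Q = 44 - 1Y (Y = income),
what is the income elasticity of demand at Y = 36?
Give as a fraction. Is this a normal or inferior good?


dQ/dY = -1
At Y = 36: Q = 44 - 1*36 = 8
Ey = (dQ/dY)(Y/Q) = -1 * 36 / 8 = -9/2
Since Ey < 0, this is a inferior good.

-9/2 (inferior good)


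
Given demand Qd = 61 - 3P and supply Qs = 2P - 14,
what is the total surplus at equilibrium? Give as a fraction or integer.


Find equilibrium: 61 - 3P = 2P - 14
61 + 14 = 5P
P* = 75/5 = 15
Q* = 2*15 - 14 = 16
Inverse demand: P = 61/3 - Q/3, so P_max = 61/3
Inverse supply: P = 7 + Q/2, so P_min = 7
CS = (1/2) * 16 * (61/3 - 15) = 128/3
PS = (1/2) * 16 * (15 - 7) = 64
TS = CS + PS = 128/3 + 64 = 320/3

320/3


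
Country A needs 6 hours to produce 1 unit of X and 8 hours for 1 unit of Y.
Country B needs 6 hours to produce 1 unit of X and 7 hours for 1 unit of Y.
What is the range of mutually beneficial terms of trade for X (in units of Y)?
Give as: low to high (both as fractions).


Opportunity cost of X for Country A = hours_X / hours_Y = 6/8 = 3/4 units of Y
Opportunity cost of X for Country B = hours_X / hours_Y = 6/7 = 6/7 units of Y
Terms of trade must be between the two opportunity costs.
Range: 3/4 to 6/7

3/4 to 6/7


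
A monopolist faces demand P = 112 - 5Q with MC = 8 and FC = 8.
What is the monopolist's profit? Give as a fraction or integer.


MR = MC: 112 - 10Q = 8
Q* = 52/5
P* = 112 - 5*52/5 = 60
Profit = (P* - MC)*Q* - FC
= (60 - 8)*52/5 - 8
= 52*52/5 - 8
= 2704/5 - 8 = 2664/5

2664/5


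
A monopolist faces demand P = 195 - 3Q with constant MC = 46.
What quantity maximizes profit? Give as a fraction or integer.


TR = P*Q = (195 - 3Q)Q = 195Q - 3Q^2
MR = dTR/dQ = 195 - 6Q
Set MR = MC:
195 - 6Q = 46
149 = 6Q
Q* = 149/6 = 149/6

149/6


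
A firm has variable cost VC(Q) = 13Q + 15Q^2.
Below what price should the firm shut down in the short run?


AVC(Q) = VC(Q)/Q = 13 + 15Q
AVC is increasing in Q, so minimum AVC is at Q -> 0+.
Min AVC = 13
The firm should shut down if P < 13.

13


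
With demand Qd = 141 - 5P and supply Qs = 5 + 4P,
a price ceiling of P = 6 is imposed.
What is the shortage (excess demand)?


At P = 6:
Qd = 141 - 5*6 = 111
Qs = 5 + 4*6 = 29
Shortage = Qd - Qs = 111 - 29 = 82

82


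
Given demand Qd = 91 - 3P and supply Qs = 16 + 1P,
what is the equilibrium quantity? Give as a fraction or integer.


First find equilibrium price:
91 - 3P = 16 + 1P
P* = 75/4 = 75/4
Then substitute into demand:
Q* = 91 - 3 * 75/4 = 139/4

139/4


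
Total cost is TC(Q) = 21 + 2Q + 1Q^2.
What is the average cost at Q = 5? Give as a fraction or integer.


TC(5) = 21 + 2*5 + 1*5^2
TC(5) = 21 + 10 + 25 = 56
AC = TC/Q = 56/5 = 56/5

56/5


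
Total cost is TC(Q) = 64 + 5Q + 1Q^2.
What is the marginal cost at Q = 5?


MC = dTC/dQ = 5 + 2*1*Q
At Q = 5:
MC = 5 + 2*5
MC = 5 + 10 = 15

15


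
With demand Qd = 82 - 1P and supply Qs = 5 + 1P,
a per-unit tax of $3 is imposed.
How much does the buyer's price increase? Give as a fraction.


With a per-unit tax, the buyer's price increase depends on relative slopes.
Supply slope: d = 1, Demand slope: b = 1
Buyer's price increase = d * tax / (b + d)
= 1 * 3 / (1 + 1)
= 3 / 2 = 3/2

3/2


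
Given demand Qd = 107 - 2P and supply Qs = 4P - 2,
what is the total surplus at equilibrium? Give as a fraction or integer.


Find equilibrium: 107 - 2P = 4P - 2
107 + 2 = 6P
P* = 109/6 = 109/6
Q* = 4*109/6 - 2 = 212/3
Inverse demand: P = 107/2 - Q/2, so P_max = 107/2
Inverse supply: P = 1/2 + Q/4, so P_min = 1/2
CS = (1/2) * 212/3 * (107/2 - 109/6) = 11236/9
PS = (1/2) * 212/3 * (109/6 - 1/2) = 5618/9
TS = CS + PS = 11236/9 + 5618/9 = 5618/3

5618/3


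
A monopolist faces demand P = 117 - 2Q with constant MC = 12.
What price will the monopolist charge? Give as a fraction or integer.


MR = 117 - 4Q
Set MR = MC: 117 - 4Q = 12
Q* = 105/4
Substitute into demand:
P* = 117 - 2*105/4 = 129/2

129/2


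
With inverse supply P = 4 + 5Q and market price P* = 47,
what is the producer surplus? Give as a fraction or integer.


Minimum supply price (at Q=0): P_min = 4
Quantity supplied at P* = 47:
Q* = (47 - 4)/5 = 43/5
PS = (1/2) * Q* * (P* - P_min)
PS = (1/2) * 43/5 * (47 - 4)
PS = (1/2) * 43/5 * 43 = 1849/10

1849/10


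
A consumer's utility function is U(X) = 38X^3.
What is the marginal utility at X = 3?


MU = dU/dX = 38*3*X^(3-1)
MU = 114*X^2
At X = 3:
MU = 114 * 3^2
MU = 114 * 9 = 1026

1026


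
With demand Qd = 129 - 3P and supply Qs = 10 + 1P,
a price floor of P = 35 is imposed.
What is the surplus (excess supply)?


At P = 35:
Qd = 129 - 3*35 = 24
Qs = 10 + 1*35 = 45
Surplus = Qs - Qd = 45 - 24 = 21

21


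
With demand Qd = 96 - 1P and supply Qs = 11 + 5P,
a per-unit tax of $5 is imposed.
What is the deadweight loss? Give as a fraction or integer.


Pre-tax equilibrium quantity: Q* = 491/6
Post-tax equilibrium quantity: Q_tax = 233/3
Reduction in quantity: Q* - Q_tax = 25/6
DWL = (1/2) * tax * (Q* - Q_tax)
DWL = (1/2) * 5 * 25/6 = 125/12

125/12


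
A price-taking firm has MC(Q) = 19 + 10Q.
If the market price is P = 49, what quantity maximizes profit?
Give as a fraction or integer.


In perfect competition, profit is maximized where P = MC.
49 = 19 + 10Q
30 = 10Q
Q* = 30/10 = 3

3


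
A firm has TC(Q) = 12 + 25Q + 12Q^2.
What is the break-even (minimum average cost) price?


AC(Q) = 12/Q + 25 + 12Q
To minimize: dAC/dQ = -12/Q^2 + 12 = 0
Q^2 = 12/12 = 1
Q* = 1
Min AC = 12/1 + 25 + 12*1
Min AC = 12 + 25 + 12 = 49

49


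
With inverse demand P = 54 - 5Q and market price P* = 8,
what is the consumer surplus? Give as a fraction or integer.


Maximum willingness to pay (at Q=0): P_max = 54
Quantity demanded at P* = 8:
Q* = (54 - 8)/5 = 46/5
CS = (1/2) * Q* * (P_max - P*)
CS = (1/2) * 46/5 * (54 - 8)
CS = (1/2) * 46/5 * 46 = 1058/5

1058/5


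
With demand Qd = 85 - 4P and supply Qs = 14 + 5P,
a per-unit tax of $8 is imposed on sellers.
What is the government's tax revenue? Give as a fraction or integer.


With tax on sellers, new supply: Qs' = 14 + 5(P - 8)
= 5P - 26
New equilibrium quantity:
Q_new = 107/3
Tax revenue = tax * Q_new = 8 * 107/3 = 856/3

856/3


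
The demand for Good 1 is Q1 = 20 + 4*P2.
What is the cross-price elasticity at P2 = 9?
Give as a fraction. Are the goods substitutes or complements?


dQ1/dP2 = 4
At P2 = 9: Q1 = 20 + 4*9 = 56
Exy = (dQ1/dP2)(P2/Q1) = 4 * 9 / 56 = 9/14
Since Exy > 0, the goods are substitutes.

9/14 (substitutes)


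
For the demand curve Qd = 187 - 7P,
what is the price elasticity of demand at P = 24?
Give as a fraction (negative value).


dQ/dP = -7
At P = 24: Q = 187 - 7*24 = 19
E = (dQ/dP)(P/Q) = (-7)(24/19) = -168/19

-168/19


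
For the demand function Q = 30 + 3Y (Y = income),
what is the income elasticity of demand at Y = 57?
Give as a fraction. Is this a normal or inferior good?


dQ/dY = 3
At Y = 57: Q = 30 + 3*57 = 201
Ey = (dQ/dY)(Y/Q) = 3 * 57 / 201 = 57/67
Since Ey > 0, this is a normal good.

57/67 (normal good)


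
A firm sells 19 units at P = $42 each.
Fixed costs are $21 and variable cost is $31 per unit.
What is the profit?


Total Revenue = P * Q = 42 * 19 = $798
Total Cost = FC + VC*Q = 21 + 31*19 = $610
Profit = TR - TC = 798 - 610 = $188

$188


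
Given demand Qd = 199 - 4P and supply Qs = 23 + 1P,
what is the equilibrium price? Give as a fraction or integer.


At equilibrium, Qd = Qs.
199 - 4P = 23 + 1P
199 - 23 = 4P + 1P
176 = 5P
P* = 176/5 = 176/5

176/5


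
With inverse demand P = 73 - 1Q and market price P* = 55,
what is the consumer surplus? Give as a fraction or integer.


Maximum willingness to pay (at Q=0): P_max = 73
Quantity demanded at P* = 55:
Q* = (73 - 55)/1 = 18
CS = (1/2) * Q* * (P_max - P*)
CS = (1/2) * 18 * (73 - 55)
CS = (1/2) * 18 * 18 = 162

162


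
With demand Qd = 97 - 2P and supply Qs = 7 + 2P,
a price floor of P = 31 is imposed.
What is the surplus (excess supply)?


At P = 31:
Qd = 97 - 2*31 = 35
Qs = 7 + 2*31 = 69
Surplus = Qs - Qd = 69 - 35 = 34

34


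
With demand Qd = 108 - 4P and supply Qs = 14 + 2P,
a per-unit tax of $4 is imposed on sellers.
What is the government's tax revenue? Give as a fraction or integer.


With tax on sellers, new supply: Qs' = 14 + 2(P - 4)
= 6 + 2P
New equilibrium quantity:
Q_new = 40
Tax revenue = tax * Q_new = 4 * 40 = 160

160


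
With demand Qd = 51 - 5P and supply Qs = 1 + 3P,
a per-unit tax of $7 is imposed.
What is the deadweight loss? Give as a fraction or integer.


Pre-tax equilibrium quantity: Q* = 79/4
Post-tax equilibrium quantity: Q_tax = 53/8
Reduction in quantity: Q* - Q_tax = 105/8
DWL = (1/2) * tax * (Q* - Q_tax)
DWL = (1/2) * 7 * 105/8 = 735/16

735/16


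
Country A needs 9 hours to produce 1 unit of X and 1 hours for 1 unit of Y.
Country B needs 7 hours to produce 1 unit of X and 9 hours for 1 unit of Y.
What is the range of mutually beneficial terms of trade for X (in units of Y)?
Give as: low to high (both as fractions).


Opportunity cost of X for Country A = hours_X / hours_Y = 9/1 = 9 units of Y
Opportunity cost of X for Country B = hours_X / hours_Y = 7/9 = 7/9 units of Y
Terms of trade must be between the two opportunity costs.
Range: 7/9 to 9

7/9 to 9


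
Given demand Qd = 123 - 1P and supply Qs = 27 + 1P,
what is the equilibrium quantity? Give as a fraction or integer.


First find equilibrium price:
123 - 1P = 27 + 1P
P* = 96/2 = 48
Then substitute into demand:
Q* = 123 - 1 * 48 = 75

75


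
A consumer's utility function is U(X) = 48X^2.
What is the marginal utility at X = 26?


MU = dU/dX = 48*2*X^(2-1)
MU = 96*X^1
At X = 26:
MU = 96 * 26^1
MU = 96 * 26 = 2496

2496


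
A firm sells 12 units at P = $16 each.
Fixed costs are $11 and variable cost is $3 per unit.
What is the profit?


Total Revenue = P * Q = 16 * 12 = $192
Total Cost = FC + VC*Q = 11 + 3*12 = $47
Profit = TR - TC = 192 - 47 = $145

$145


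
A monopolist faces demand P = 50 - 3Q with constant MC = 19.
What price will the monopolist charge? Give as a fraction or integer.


MR = 50 - 6Q
Set MR = MC: 50 - 6Q = 19
Q* = 31/6
Substitute into demand:
P* = 50 - 3*31/6 = 69/2

69/2


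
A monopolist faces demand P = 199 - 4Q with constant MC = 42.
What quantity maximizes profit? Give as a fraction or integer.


TR = P*Q = (199 - 4Q)Q = 199Q - 4Q^2
MR = dTR/dQ = 199 - 8Q
Set MR = MC:
199 - 8Q = 42
157 = 8Q
Q* = 157/8 = 157/8

157/8


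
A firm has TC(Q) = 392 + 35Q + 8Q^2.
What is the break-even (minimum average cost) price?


AC(Q) = 392/Q + 35 + 8Q
To minimize: dAC/dQ = -392/Q^2 + 8 = 0
Q^2 = 392/8 = 49
Q* = 7
Min AC = 392/7 + 35 + 8*7
Min AC = 56 + 35 + 56 = 147

147


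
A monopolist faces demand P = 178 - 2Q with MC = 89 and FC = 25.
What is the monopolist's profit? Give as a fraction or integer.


MR = MC: 178 - 4Q = 89
Q* = 89/4
P* = 178 - 2*89/4 = 267/2
Profit = (P* - MC)*Q* - FC
= (267/2 - 89)*89/4 - 25
= 89/2*89/4 - 25
= 7921/8 - 25 = 7721/8

7721/8


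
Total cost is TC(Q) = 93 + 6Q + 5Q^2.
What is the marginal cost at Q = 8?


MC = dTC/dQ = 6 + 2*5*Q
At Q = 8:
MC = 6 + 10*8
MC = 6 + 80 = 86

86


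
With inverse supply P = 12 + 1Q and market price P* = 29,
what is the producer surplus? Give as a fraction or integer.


Minimum supply price (at Q=0): P_min = 12
Quantity supplied at P* = 29:
Q* = (29 - 12)/1 = 17
PS = (1/2) * Q* * (P* - P_min)
PS = (1/2) * 17 * (29 - 12)
PS = (1/2) * 17 * 17 = 289/2

289/2


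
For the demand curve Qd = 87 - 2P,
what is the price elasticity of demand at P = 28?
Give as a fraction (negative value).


dQ/dP = -2
At P = 28: Q = 87 - 2*28 = 31
E = (dQ/dP)(P/Q) = (-2)(28/31) = -56/31

-56/31


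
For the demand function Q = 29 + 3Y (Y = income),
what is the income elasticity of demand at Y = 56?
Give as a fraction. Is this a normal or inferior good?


dQ/dY = 3
At Y = 56: Q = 29 + 3*56 = 197
Ey = (dQ/dY)(Y/Q) = 3 * 56 / 197 = 168/197
Since Ey > 0, this is a normal good.

168/197 (normal good)


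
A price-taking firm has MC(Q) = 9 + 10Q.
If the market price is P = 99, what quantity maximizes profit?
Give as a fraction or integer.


In perfect competition, profit is maximized where P = MC.
99 = 9 + 10Q
90 = 10Q
Q* = 90/10 = 9

9


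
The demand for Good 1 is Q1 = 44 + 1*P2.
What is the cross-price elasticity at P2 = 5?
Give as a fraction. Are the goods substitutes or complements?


dQ1/dP2 = 1
At P2 = 5: Q1 = 44 + 1*5 = 49
Exy = (dQ1/dP2)(P2/Q1) = 1 * 5 / 49 = 5/49
Since Exy > 0, the goods are substitutes.

5/49 (substitutes)


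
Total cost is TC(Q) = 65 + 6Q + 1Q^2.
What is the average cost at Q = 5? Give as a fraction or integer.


TC(5) = 65 + 6*5 + 1*5^2
TC(5) = 65 + 30 + 25 = 120
AC = TC/Q = 120/5 = 24

24


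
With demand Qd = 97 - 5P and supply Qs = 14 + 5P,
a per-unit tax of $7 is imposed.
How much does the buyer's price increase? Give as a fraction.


With a per-unit tax, the buyer's price increase depends on relative slopes.
Supply slope: d = 5, Demand slope: b = 5
Buyer's price increase = d * tax / (b + d)
= 5 * 7 / (5 + 5)
= 35 / 10 = 7/2

7/2


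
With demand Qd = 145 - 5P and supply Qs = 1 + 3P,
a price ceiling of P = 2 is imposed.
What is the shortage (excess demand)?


At P = 2:
Qd = 145 - 5*2 = 135
Qs = 1 + 3*2 = 7
Shortage = Qd - Qs = 135 - 7 = 128

128


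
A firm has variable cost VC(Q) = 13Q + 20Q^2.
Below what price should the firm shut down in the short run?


AVC(Q) = VC(Q)/Q = 13 + 20Q
AVC is increasing in Q, so minimum AVC is at Q -> 0+.
Min AVC = 13
The firm should shut down if P < 13.

13


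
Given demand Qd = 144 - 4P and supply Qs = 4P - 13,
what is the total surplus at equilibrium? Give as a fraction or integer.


Find equilibrium: 144 - 4P = 4P - 13
144 + 13 = 8P
P* = 157/8 = 157/8
Q* = 4*157/8 - 13 = 131/2
Inverse demand: P = 36 - Q/4, so P_max = 36
Inverse supply: P = 13/4 + Q/4, so P_min = 13/4
CS = (1/2) * 131/2 * (36 - 157/8) = 17161/32
PS = (1/2) * 131/2 * (157/8 - 13/4) = 17161/32
TS = CS + PS = 17161/32 + 17161/32 = 17161/16

17161/16


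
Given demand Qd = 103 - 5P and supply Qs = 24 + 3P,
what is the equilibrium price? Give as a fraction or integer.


At equilibrium, Qd = Qs.
103 - 5P = 24 + 3P
103 - 24 = 5P + 3P
79 = 8P
P* = 79/8 = 79/8

79/8


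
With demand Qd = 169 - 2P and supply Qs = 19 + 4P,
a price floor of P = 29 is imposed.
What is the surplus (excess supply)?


At P = 29:
Qd = 169 - 2*29 = 111
Qs = 19 + 4*29 = 135
Surplus = Qs - Qd = 135 - 111 = 24

24


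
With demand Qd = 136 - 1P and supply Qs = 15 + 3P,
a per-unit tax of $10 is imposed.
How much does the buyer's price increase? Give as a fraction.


With a per-unit tax, the buyer's price increase depends on relative slopes.
Supply slope: d = 3, Demand slope: b = 1
Buyer's price increase = d * tax / (b + d)
= 3 * 10 / (1 + 3)
= 30 / 4 = 15/2

15/2


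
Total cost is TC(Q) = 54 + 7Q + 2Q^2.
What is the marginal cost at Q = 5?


MC = dTC/dQ = 7 + 2*2*Q
At Q = 5:
MC = 7 + 4*5
MC = 7 + 20 = 27

27


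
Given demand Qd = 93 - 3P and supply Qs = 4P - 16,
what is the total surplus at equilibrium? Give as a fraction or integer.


Find equilibrium: 93 - 3P = 4P - 16
93 + 16 = 7P
P* = 109/7 = 109/7
Q* = 4*109/7 - 16 = 324/7
Inverse demand: P = 31 - Q/3, so P_max = 31
Inverse supply: P = 4 + Q/4, so P_min = 4
CS = (1/2) * 324/7 * (31 - 109/7) = 17496/49
PS = (1/2) * 324/7 * (109/7 - 4) = 13122/49
TS = CS + PS = 17496/49 + 13122/49 = 4374/7

4374/7


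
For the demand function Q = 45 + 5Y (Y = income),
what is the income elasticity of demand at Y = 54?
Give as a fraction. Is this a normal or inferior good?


dQ/dY = 5
At Y = 54: Q = 45 + 5*54 = 315
Ey = (dQ/dY)(Y/Q) = 5 * 54 / 315 = 6/7
Since Ey > 0, this is a normal good.

6/7 (normal good)


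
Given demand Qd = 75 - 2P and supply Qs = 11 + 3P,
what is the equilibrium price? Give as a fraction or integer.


At equilibrium, Qd = Qs.
75 - 2P = 11 + 3P
75 - 11 = 2P + 3P
64 = 5P
P* = 64/5 = 64/5

64/5


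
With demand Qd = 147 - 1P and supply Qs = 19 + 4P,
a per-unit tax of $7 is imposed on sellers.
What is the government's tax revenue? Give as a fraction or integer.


With tax on sellers, new supply: Qs' = 19 + 4(P - 7)
= 4P - 9
New equilibrium quantity:
Q_new = 579/5
Tax revenue = tax * Q_new = 7 * 579/5 = 4053/5

4053/5


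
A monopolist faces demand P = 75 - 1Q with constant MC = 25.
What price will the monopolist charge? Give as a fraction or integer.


MR = 75 - 2Q
Set MR = MC: 75 - 2Q = 25
Q* = 25
Substitute into demand:
P* = 75 - 1*25 = 50

50


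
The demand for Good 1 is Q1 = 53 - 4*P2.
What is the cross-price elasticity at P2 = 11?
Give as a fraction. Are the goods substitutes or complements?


dQ1/dP2 = -4
At P2 = 11: Q1 = 53 - 4*11 = 9
Exy = (dQ1/dP2)(P2/Q1) = -4 * 11 / 9 = -44/9
Since Exy < 0, the goods are complements.

-44/9 (complements)


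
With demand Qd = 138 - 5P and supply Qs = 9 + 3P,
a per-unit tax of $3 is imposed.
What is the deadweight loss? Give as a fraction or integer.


Pre-tax equilibrium quantity: Q* = 459/8
Post-tax equilibrium quantity: Q_tax = 207/4
Reduction in quantity: Q* - Q_tax = 45/8
DWL = (1/2) * tax * (Q* - Q_tax)
DWL = (1/2) * 3 * 45/8 = 135/16

135/16


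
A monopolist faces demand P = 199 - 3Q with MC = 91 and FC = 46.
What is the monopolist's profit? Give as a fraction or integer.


MR = MC: 199 - 6Q = 91
Q* = 18
P* = 199 - 3*18 = 145
Profit = (P* - MC)*Q* - FC
= (145 - 91)*18 - 46
= 54*18 - 46
= 972 - 46 = 926

926


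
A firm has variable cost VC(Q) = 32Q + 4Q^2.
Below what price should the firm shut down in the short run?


AVC(Q) = VC(Q)/Q = 32 + 4Q
AVC is increasing in Q, so minimum AVC is at Q -> 0+.
Min AVC = 32
The firm should shut down if P < 32.

32


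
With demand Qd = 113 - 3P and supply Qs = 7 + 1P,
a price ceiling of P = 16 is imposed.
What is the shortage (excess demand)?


At P = 16:
Qd = 113 - 3*16 = 65
Qs = 7 + 1*16 = 23
Shortage = Qd - Qs = 65 - 23 = 42

42


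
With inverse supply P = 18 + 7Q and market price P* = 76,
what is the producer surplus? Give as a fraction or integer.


Minimum supply price (at Q=0): P_min = 18
Quantity supplied at P* = 76:
Q* = (76 - 18)/7 = 58/7
PS = (1/2) * Q* * (P* - P_min)
PS = (1/2) * 58/7 * (76 - 18)
PS = (1/2) * 58/7 * 58 = 1682/7

1682/7


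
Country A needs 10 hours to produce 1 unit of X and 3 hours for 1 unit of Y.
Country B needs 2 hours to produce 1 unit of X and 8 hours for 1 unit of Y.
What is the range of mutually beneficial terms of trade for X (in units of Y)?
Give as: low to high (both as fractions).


Opportunity cost of X for Country A = hours_X / hours_Y = 10/3 = 10/3 units of Y
Opportunity cost of X for Country B = hours_X / hours_Y = 2/8 = 1/4 units of Y
Terms of trade must be between the two opportunity costs.
Range: 1/4 to 10/3

1/4 to 10/3


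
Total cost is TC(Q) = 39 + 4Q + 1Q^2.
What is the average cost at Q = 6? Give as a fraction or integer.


TC(6) = 39 + 4*6 + 1*6^2
TC(6) = 39 + 24 + 36 = 99
AC = TC/Q = 99/6 = 33/2

33/2


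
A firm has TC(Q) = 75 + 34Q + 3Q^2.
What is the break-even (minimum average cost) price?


AC(Q) = 75/Q + 34 + 3Q
To minimize: dAC/dQ = -75/Q^2 + 3 = 0
Q^2 = 75/3 = 25
Q* = 5
Min AC = 75/5 + 34 + 3*5
Min AC = 15 + 34 + 15 = 64

64


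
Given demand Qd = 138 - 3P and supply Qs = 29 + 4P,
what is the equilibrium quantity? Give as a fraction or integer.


First find equilibrium price:
138 - 3P = 29 + 4P
P* = 109/7 = 109/7
Then substitute into demand:
Q* = 138 - 3 * 109/7 = 639/7

639/7


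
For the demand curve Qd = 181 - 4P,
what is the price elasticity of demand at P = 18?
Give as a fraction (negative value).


dQ/dP = -4
At P = 18: Q = 181 - 4*18 = 109
E = (dQ/dP)(P/Q) = (-4)(18/109) = -72/109

-72/109


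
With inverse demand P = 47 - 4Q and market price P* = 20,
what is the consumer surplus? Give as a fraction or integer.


Maximum willingness to pay (at Q=0): P_max = 47
Quantity demanded at P* = 20:
Q* = (47 - 20)/4 = 27/4
CS = (1/2) * Q* * (P_max - P*)
CS = (1/2) * 27/4 * (47 - 20)
CS = (1/2) * 27/4 * 27 = 729/8

729/8


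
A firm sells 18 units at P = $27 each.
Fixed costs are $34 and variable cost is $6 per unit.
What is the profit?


Total Revenue = P * Q = 27 * 18 = $486
Total Cost = FC + VC*Q = 34 + 6*18 = $142
Profit = TR - TC = 486 - 142 = $344

$344


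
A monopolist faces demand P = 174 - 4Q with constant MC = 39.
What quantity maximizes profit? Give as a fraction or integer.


TR = P*Q = (174 - 4Q)Q = 174Q - 4Q^2
MR = dTR/dQ = 174 - 8Q
Set MR = MC:
174 - 8Q = 39
135 = 8Q
Q* = 135/8 = 135/8

135/8


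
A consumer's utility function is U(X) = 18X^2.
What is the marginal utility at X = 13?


MU = dU/dX = 18*2*X^(2-1)
MU = 36*X^1
At X = 13:
MU = 36 * 13^1
MU = 36 * 13 = 468

468


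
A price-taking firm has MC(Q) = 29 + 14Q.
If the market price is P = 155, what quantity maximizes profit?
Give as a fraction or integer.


In perfect competition, profit is maximized where P = MC.
155 = 29 + 14Q
126 = 14Q
Q* = 126/14 = 9

9


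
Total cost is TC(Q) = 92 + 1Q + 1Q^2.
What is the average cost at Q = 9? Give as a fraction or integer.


TC(9) = 92 + 1*9 + 1*9^2
TC(9) = 92 + 9 + 81 = 182
AC = TC/Q = 182/9 = 182/9

182/9


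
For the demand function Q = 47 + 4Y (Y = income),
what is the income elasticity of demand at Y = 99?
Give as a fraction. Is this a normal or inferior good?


dQ/dY = 4
At Y = 99: Q = 47 + 4*99 = 443
Ey = (dQ/dY)(Y/Q) = 4 * 99 / 443 = 396/443
Since Ey > 0, this is a normal good.

396/443 (normal good)


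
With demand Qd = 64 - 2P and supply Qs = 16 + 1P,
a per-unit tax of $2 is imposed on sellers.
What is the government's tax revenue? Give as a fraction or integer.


With tax on sellers, new supply: Qs' = 16 + 1(P - 2)
= 14 + 1P
New equilibrium quantity:
Q_new = 92/3
Tax revenue = tax * Q_new = 2 * 92/3 = 184/3

184/3


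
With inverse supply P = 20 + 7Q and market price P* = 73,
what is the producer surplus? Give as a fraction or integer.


Minimum supply price (at Q=0): P_min = 20
Quantity supplied at P* = 73:
Q* = (73 - 20)/7 = 53/7
PS = (1/2) * Q* * (P* - P_min)
PS = (1/2) * 53/7 * (73 - 20)
PS = (1/2) * 53/7 * 53 = 2809/14

2809/14


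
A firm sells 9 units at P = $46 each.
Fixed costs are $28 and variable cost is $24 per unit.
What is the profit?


Total Revenue = P * Q = 46 * 9 = $414
Total Cost = FC + VC*Q = 28 + 24*9 = $244
Profit = TR - TC = 414 - 244 = $170

$170


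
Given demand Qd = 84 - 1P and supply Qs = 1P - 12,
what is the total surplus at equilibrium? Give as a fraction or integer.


Find equilibrium: 84 - 1P = 1P - 12
84 + 12 = 2P
P* = 96/2 = 48
Q* = 1*48 - 12 = 36
Inverse demand: P = 84 - Q/1, so P_max = 84
Inverse supply: P = 12 + Q/1, so P_min = 12
CS = (1/2) * 36 * (84 - 48) = 648
PS = (1/2) * 36 * (48 - 12) = 648
TS = CS + PS = 648 + 648 = 1296

1296


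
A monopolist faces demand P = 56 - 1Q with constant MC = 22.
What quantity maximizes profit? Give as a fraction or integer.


TR = P*Q = (56 - 1Q)Q = 56Q - 1Q^2
MR = dTR/dQ = 56 - 2Q
Set MR = MC:
56 - 2Q = 22
34 = 2Q
Q* = 34/2 = 17

17


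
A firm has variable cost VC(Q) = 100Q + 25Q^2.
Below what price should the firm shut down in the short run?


AVC(Q) = VC(Q)/Q = 100 + 25Q
AVC is increasing in Q, so minimum AVC is at Q -> 0+.
Min AVC = 100
The firm should shut down if P < 100.

100


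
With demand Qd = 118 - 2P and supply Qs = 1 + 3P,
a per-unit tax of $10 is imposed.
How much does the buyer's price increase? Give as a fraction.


With a per-unit tax, the buyer's price increase depends on relative slopes.
Supply slope: d = 3, Demand slope: b = 2
Buyer's price increase = d * tax / (b + d)
= 3 * 10 / (2 + 3)
= 30 / 5 = 6

6


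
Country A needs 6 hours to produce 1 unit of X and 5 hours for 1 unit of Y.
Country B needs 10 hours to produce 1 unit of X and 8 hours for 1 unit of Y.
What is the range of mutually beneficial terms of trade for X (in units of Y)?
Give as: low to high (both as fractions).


Opportunity cost of X for Country A = hours_X / hours_Y = 6/5 = 6/5 units of Y
Opportunity cost of X for Country B = hours_X / hours_Y = 10/8 = 5/4 units of Y
Terms of trade must be between the two opportunity costs.
Range: 6/5 to 5/4

6/5 to 5/4


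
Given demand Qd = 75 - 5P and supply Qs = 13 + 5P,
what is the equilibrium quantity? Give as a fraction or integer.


First find equilibrium price:
75 - 5P = 13 + 5P
P* = 62/10 = 31/5
Then substitute into demand:
Q* = 75 - 5 * 31/5 = 44

44


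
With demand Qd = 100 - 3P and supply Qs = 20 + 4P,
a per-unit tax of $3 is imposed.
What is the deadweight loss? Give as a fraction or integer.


Pre-tax equilibrium quantity: Q* = 460/7
Post-tax equilibrium quantity: Q_tax = 424/7
Reduction in quantity: Q* - Q_tax = 36/7
DWL = (1/2) * tax * (Q* - Q_tax)
DWL = (1/2) * 3 * 36/7 = 54/7

54/7


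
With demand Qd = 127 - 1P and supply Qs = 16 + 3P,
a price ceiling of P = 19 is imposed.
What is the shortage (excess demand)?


At P = 19:
Qd = 127 - 1*19 = 108
Qs = 16 + 3*19 = 73
Shortage = Qd - Qs = 108 - 73 = 35

35


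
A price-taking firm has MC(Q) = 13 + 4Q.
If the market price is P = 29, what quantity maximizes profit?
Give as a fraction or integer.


In perfect competition, profit is maximized where P = MC.
29 = 13 + 4Q
16 = 4Q
Q* = 16/4 = 4

4


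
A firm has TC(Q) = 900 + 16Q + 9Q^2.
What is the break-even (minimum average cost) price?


AC(Q) = 900/Q + 16 + 9Q
To minimize: dAC/dQ = -900/Q^2 + 9 = 0
Q^2 = 900/9 = 100
Q* = 10
Min AC = 900/10 + 16 + 9*10
Min AC = 90 + 16 + 90 = 196

196


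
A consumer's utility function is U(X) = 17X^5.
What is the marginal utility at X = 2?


MU = dU/dX = 17*5*X^(5-1)
MU = 85*X^4
At X = 2:
MU = 85 * 2^4
MU = 85 * 16 = 1360

1360


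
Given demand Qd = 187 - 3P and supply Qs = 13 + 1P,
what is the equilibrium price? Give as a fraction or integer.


At equilibrium, Qd = Qs.
187 - 3P = 13 + 1P
187 - 13 = 3P + 1P
174 = 4P
P* = 174/4 = 87/2

87/2


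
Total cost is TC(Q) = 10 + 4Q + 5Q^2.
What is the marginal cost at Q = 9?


MC = dTC/dQ = 4 + 2*5*Q
At Q = 9:
MC = 4 + 10*9
MC = 4 + 90 = 94

94


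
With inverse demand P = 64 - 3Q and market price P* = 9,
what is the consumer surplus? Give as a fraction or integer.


Maximum willingness to pay (at Q=0): P_max = 64
Quantity demanded at P* = 9:
Q* = (64 - 9)/3 = 55/3
CS = (1/2) * Q* * (P_max - P*)
CS = (1/2) * 55/3 * (64 - 9)
CS = (1/2) * 55/3 * 55 = 3025/6

3025/6


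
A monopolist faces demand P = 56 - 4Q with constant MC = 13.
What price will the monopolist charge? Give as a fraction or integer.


MR = 56 - 8Q
Set MR = MC: 56 - 8Q = 13
Q* = 43/8
Substitute into demand:
P* = 56 - 4*43/8 = 69/2

69/2


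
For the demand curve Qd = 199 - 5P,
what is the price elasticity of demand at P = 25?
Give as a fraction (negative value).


dQ/dP = -5
At P = 25: Q = 199 - 5*25 = 74
E = (dQ/dP)(P/Q) = (-5)(25/74) = -125/74

-125/74


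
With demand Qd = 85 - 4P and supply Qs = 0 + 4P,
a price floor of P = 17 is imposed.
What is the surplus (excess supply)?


At P = 17:
Qd = 85 - 4*17 = 17
Qs = 0 + 4*17 = 68
Surplus = Qs - Qd = 68 - 17 = 51

51


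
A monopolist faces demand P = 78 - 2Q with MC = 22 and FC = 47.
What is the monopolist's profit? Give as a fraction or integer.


MR = MC: 78 - 4Q = 22
Q* = 14
P* = 78 - 2*14 = 50
Profit = (P* - MC)*Q* - FC
= (50 - 22)*14 - 47
= 28*14 - 47
= 392 - 47 = 345

345


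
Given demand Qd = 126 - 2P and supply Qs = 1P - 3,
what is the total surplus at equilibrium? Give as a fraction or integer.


Find equilibrium: 126 - 2P = 1P - 3
126 + 3 = 3P
P* = 129/3 = 43
Q* = 1*43 - 3 = 40
Inverse demand: P = 63 - Q/2, so P_max = 63
Inverse supply: P = 3 + Q/1, so P_min = 3
CS = (1/2) * 40 * (63 - 43) = 400
PS = (1/2) * 40 * (43 - 3) = 800
TS = CS + PS = 400 + 800 = 1200

1200


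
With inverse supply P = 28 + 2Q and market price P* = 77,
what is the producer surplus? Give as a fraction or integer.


Minimum supply price (at Q=0): P_min = 28
Quantity supplied at P* = 77:
Q* = (77 - 28)/2 = 49/2
PS = (1/2) * Q* * (P* - P_min)
PS = (1/2) * 49/2 * (77 - 28)
PS = (1/2) * 49/2 * 49 = 2401/4

2401/4


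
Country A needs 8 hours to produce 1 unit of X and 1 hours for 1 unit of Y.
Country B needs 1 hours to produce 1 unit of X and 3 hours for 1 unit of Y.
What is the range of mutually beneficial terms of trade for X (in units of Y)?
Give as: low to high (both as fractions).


Opportunity cost of X for Country A = hours_X / hours_Y = 8/1 = 8 units of Y
Opportunity cost of X for Country B = hours_X / hours_Y = 1/3 = 1/3 units of Y
Terms of trade must be between the two opportunity costs.
Range: 1/3 to 8

1/3 to 8


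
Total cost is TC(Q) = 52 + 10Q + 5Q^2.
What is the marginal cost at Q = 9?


MC = dTC/dQ = 10 + 2*5*Q
At Q = 9:
MC = 10 + 10*9
MC = 10 + 90 = 100

100


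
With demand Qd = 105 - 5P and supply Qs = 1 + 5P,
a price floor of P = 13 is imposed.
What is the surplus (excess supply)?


At P = 13:
Qd = 105 - 5*13 = 40
Qs = 1 + 5*13 = 66
Surplus = Qs - Qd = 66 - 40 = 26

26


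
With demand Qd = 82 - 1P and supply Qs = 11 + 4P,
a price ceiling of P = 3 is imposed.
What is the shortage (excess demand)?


At P = 3:
Qd = 82 - 1*3 = 79
Qs = 11 + 4*3 = 23
Shortage = Qd - Qs = 79 - 23 = 56

56
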